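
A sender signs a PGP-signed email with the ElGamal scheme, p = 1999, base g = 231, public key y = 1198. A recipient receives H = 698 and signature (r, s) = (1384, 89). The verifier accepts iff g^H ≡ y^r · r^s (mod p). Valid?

Left side g^H mod p:
231^2 = 53361 ≡ 1387
231^4 ≡ 1387^2 = 1923769 ≡ 731
231^8 ≡ 731^2 = 534361 ≡ 628
231^16 ≡ 628^2 = 394384 ≡ 581
231^32 ≡ 581^2 = 337561 ≡ 1729
231^64 ≡ 1729^2 = 2989441 ≡ 936
231^128 ≡ 936^2 = 876096 ≡ 534
231^256 ≡ 534^2 = 285156 ≡ 1298
231^512 ≡ 1298^2 = 1684804 ≡ 1646
698 = 512 + 128 + 32 + 16 + 8 + 2, so 231^698 ≡ 1646·534·1729·581·628·1387 ≡ 539 (mod 1999)
Right side y^r · r^s mod p:
1198^2 = 1435204 ≡ 1921
1198^4 ≡ 1921^2 = 3690241 ≡ 87
1198^8 ≡ 87^2 = 7569 ≡ 1572
1198^16 ≡ 1572^2 = 2471184 ≡ 420
1198^32 ≡ 420^2 = 176400 ≡ 488
1198^64 ≡ 488^2 = 238144 ≡ 263
1198^128 ≡ 263^2 = 69169 ≡ 1203
1198^256 ≡ 1203^2 = 1447209 ≡ 1932
1198^512 ≡ 1932^2 = 3732624 ≡ 491
1198^1024 ≡ 491^2 = 241081 ≡ 1201
1384 = 1024 + 256 + 64 + 32 + 8, so 1198^1384 ≡ 1201·1932·263·488·1572 ≡ 1697 (mod 1999)
1384^2 = 1915456 ≡ 414
1384^4 ≡ 414^2 = 171396 ≡ 1481
1384^8 ≡ 1481^2 = 2193361 ≡ 458
1384^16 ≡ 458^2 = 209764 ≡ 1868
1384^32 ≡ 1868^2 = 3489424 ≡ 1169
1384^64 ≡ 1169^2 = 1366561 ≡ 1244
89 = 64 + 16 + 8 + 1, so 1384^89 ≡ 1244·1868·458·1384 ≡ 396 (mod 1999)
1697·396 = 672012 ≡ 348 (mod 1999)
539 ≠ 348, so verification fails.

no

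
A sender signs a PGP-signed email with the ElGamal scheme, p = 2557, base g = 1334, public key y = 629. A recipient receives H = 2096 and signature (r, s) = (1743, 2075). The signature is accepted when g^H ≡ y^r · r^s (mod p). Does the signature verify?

Left side g^H mod p:
1334^2 = 1779556 ≡ 2441
1334^4 ≡ 2441^2 = 5958481 ≡ 671
1334^8 ≡ 671^2 = 450241 ≡ 209
1334^16 ≡ 209^2 = 43681 ≡ 212
1334^32 ≡ 212^2 = 44944 ≡ 1475
1334^64 ≡ 1475^2 = 2175625 ≡ 2175
1334^128 ≡ 2175^2 = 4730625 ≡ 175
1334^256 ≡ 175^2 = 30625 ≡ 2498
1334^512 ≡ 2498^2 = 6240004 ≡ 924
1334^1024 ≡ 924^2 = 853776 ≡ 2295
1334^2048 ≡ 2295^2 = 5267025 ≡ 2162
2096 = 2048 + 32 + 16, so 1334^2096 ≡ 2162·1475·212 ≡ 1942 (mod 2557)
Right side y^r · r^s mod p:
629^2 = 395641 ≡ 1863
629^4 ≡ 1863^2 = 3470769 ≡ 920
629^8 ≡ 920^2 = 846400 ≡ 33
629^16 ≡ 33^2 = 1089
629^32 ≡ 1089^2 = 1185921 ≡ 2030
629^64 ≡ 2030^2 = 4120900 ≡ 1573
629^128 ≡ 1573^2 = 2474329 ≡ 1710
629^256 ≡ 1710^2 = 2924100 ≡ 1449
629^512 ≡ 1449^2 = 2099601 ≡ 304
629^1024 ≡ 304^2 = 92416 ≡ 364
1743 = 1024 + 512 + 128 + 64 + 8 + 4 + 2 + 1, so 629^1743 ≡ 364·304·1710·1573·33·920·1863·629 ≡ 387 (mod 2557)
1743^2 = 3038049 ≡ 333
1743^4 ≡ 333^2 = 110889 ≡ 938
1743^8 ≡ 938^2 = 879844 ≡ 236
1743^16 ≡ 236^2 = 55696 ≡ 1999
1743^32 ≡ 1999^2 = 3996001 ≡ 1967
1743^64 ≡ 1967^2 = 3869089 ≡ 348
1743^128 ≡ 348^2 = 121104 ≡ 925
1743^256 ≡ 925^2 = 855625 ≡ 1587
1743^512 ≡ 1587^2 = 2518569 ≡ 2481
1743^1024 ≡ 2481^2 = 6155361 ≡ 662
1743^2048 ≡ 662^2 = 438244 ≡ 997
2075 = 2048 + 16 + 8 + 2 + 1, so 1743^2075 ≡ 997·1999·236·333·1743 ≡ 1267 (mod 2557)
387·1267 = 490329 ≡ 1942 (mod 2557)
1942 ≡ 1942 (mod 2557), so the signature is genuine.

verifies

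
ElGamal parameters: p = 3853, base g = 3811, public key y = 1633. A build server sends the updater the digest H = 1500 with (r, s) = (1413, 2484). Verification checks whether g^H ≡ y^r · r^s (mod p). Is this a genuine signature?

Left side g^H mod p:
3811^2 = 14523721 ≡ 1764
3811^4 ≡ 1764^2 = 3111696 ≡ 2325
3811^8 ≡ 2325^2 = 5405625 ≡ 3719
3811^16 ≡ 3719^2 = 13830961 ≡ 2544
3811^32 ≡ 2544^2 = 6471936 ≡ 2749
3811^64 ≡ 2749^2 = 7557001 ≡ 1268
3811^128 ≡ 1268^2 = 1607824 ≡ 1123
3811^256 ≡ 1123^2 = 1261129 ≡ 1198
3811^512 ≡ 1198^2 = 1435204 ≡ 1888
3811^1024 ≡ 1888^2 = 3564544 ≡ 519
1500 = 1024 + 256 + 128 + 64 + 16 + 8 + 4, so 3811^1500 ≡ 519·1198·1123·1268·2544·3719·2325 ≡ 613 (mod 3853)
Right side y^r · r^s mod p:
1633^2 = 2666689 ≡ 413
1633^4 ≡ 413^2 = 170569 ≡ 1037
1633^8 ≡ 1037^2 = 1075369 ≡ 382
1633^16 ≡ 382^2 = 145924 ≡ 3363
1633^32 ≡ 3363^2 = 11309769 ≡ 1214
1633^64 ≡ 1214^2 = 1473796 ≡ 1950
1633^128 ≡ 1950^2 = 3802500 ≡ 3442
1633^256 ≡ 3442^2 = 11847364 ≡ 3242
1633^512 ≡ 3242^2 = 10510564 ≡ 3433
1633^1024 ≡ 3433^2 = 11785489 ≡ 3015
1413 = 1024 + 256 + 128 + 4 + 1, so 1633^1413 ≡ 3015·3242·3442·1037·1633 ≡ 3112 (mod 3853)
1413^2 = 1996569 ≡ 715
1413^4 ≡ 715^2 = 511225 ≡ 2629
1413^8 ≡ 2629^2 = 6911641 ≡ 3212
1413^16 ≡ 3212^2 = 10316944 ≡ 2463
1413^32 ≡ 2463^2 = 6066369 ≡ 1747
1413^64 ≡ 1747^2 = 3052009 ≡ 433
1413^128 ≡ 433^2 = 187489 ≡ 2545
1413^256 ≡ 2545^2 = 6477025 ≡ 132
1413^512 ≡ 132^2 = 17424 ≡ 2012
1413^1024 ≡ 2012^2 = 4048144 ≡ 2494
1413^2048 ≡ 2494^2 = 6220036 ≡ 1294
2484 = 2048 + 256 + 128 + 32 + 16 + 4, so 1413^2484 ≡ 1294·132·2545·1747·2463·2629 ≡ 1271 (mod 3853)
3112·1271 = 3955352 ≡ 2174 (mod 3853)
613 ≠ 2174, so verification fails.

forged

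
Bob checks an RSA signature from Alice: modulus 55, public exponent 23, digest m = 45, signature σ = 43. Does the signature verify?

does not verify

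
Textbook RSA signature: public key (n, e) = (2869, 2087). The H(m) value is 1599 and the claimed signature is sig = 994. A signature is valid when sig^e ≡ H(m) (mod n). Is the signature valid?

sig^2 ≡ 994^2 = 988036 ≡ 1100
sig^4 ≡ 1100^2 = 1210000 ≡ 2151
sig^8 ≡ 2151^2 = 4626801 ≡ 1973
sig^16 ≡ 1973^2 = 3892729 ≡ 2365
sig^32 ≡ 2365^2 = 5593225 ≡ 1544
sig^64 ≡ 1544^2 = 2383936 ≡ 2666
sig^128 ≡ 2666^2 = 7107556 ≡ 1043
sig^256 ≡ 1043^2 = 1087849 ≡ 498
sig^512 ≡ 498^2 = 248004 ≡ 1270
sig^1024 ≡ 1270^2 = 1612900 ≡ 522
sig^2048 ≡ 522^2 = 272484 ≡ 2798
2087 = 2048 + 32 + 4 + 2 + 1, so sig^2087 ≡ 2798·1544·2151·1100·994 ≡ 1270 (mod 2869)
1270 ≠ 1599, so verification fails.

invalid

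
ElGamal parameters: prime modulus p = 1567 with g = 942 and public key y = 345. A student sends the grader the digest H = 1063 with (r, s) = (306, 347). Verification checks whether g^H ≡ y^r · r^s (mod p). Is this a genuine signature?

Left side g^H mod p:
Squares mod 1567: 942^1≡942, 942^2≡442, 942^4≡1056, 942^8≡999, 942^16≡1389, 942^32≡344, 942^64≡811, 942^128≡1148, 942^256≡57, 942^512≡115, 942^1024≡689
1063 = 1024 + 32 + 4 + 2 + 1, so 942^1063 ≡ 689·344·1056·442·942 ≡ 498 (mod 1567)
Right side y^r · r^s mod p:
Squares mod 1567: 345^1≡345, 345^2≡1500, 345^4≡1355, 345^8≡1068, 345^16≡1415, 345^32≡1166, 345^64≡967, 345^128≡1157, 345^256≡431
306 = 256 + 32 + 16 + 2, so 345^306 ≡ 431·1166·1415·1500 ≡ 1475 (mod 1567)
Squares mod 1567: 306^1≡306, 306^2≡1183, 306^4≡158, 306^8≡1459, 306^16≡695, 306^32≡389, 306^64≡889, 306^128≡553, 306^256≡244
347 = 256 + 64 + 16 + 8 + 2 + 1, so 306^347 ≡ 244·889·695·1459·1183·306 ≡ 1120 (mod 1567)
1475·1120 = 1652000 ≡ 382 (mod 1567)
498 ≠ 382, so verification fails.

forged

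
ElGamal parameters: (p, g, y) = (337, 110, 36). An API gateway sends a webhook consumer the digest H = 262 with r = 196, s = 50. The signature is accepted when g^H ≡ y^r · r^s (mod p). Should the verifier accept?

accept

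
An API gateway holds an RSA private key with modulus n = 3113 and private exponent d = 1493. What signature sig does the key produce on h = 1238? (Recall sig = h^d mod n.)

1481

Squares mod 3113: h^1≡1238, h^2≡1048, h^4≡2528, h^8≡2908, h^16≡1556, h^32≡2335, h^64≡1362, h^128≡2809, h^256≡2139, h^512≡2324, h^1024≡3034
1493 = 1024 + 256 + 128 + 64 + 16 + 4 + 1, so h^1493 ≡ 3034·2139·2809·1362·1556·2528·1238 ≡ 1481 (mod 3113)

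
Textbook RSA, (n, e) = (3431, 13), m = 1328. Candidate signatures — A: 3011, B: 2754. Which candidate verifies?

Candidate A: 3011^2 = 9066121 ≡ 1419; 3011^4 ≡ 1419^2 = 2013561 ≡ 2995; 3011^8 ≡ 2995^2 = 8970025 ≡ 1391; 13 = 8 + 4 + 1, so 3011^13 ≡ 1391·2995·3011 ≡ 2480 (mod 3431)
Candidate B: 2754^2 = 7584516 ≡ 2006; 2754^4 ≡ 2006^2 = 4024036 ≡ 2904; 2754^8 ≡ 2904^2 = 8433216 ≡ 3249; 13 = 8 + 4 + 1, so 2754^13 ≡ 3249·2904·2754 ≡ 1328 (mod 3431)
  → matches m = 1328

B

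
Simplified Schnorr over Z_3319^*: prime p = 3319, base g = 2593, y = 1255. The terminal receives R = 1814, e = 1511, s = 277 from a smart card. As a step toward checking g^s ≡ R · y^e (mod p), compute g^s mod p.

2206

2593^2 = 6723649 ≡ 2674
2593^4 ≡ 2674^2 = 7150276 ≡ 1150
2593^8 ≡ 1150^2 = 1322500 ≡ 1538
2593^16 ≡ 1538^2 = 2365444 ≡ 2316
2593^32 ≡ 2316^2 = 5363856 ≡ 352
2593^64 ≡ 352^2 = 123904 ≡ 1101
2593^128 ≡ 1101^2 = 1212201 ≡ 766
2593^256 ≡ 766^2 = 586756 ≡ 2612
277 = 256 + 16 + 4 + 1, so 2593^277 ≡ 2612·2316·1150·2593 ≡ 2206 (mod 3319)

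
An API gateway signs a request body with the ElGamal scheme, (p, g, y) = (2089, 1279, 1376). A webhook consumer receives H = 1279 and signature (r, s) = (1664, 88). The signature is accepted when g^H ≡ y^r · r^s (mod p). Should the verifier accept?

reject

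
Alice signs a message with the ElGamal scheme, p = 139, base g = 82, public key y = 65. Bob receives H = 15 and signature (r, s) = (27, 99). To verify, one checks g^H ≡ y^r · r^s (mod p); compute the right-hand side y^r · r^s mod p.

74

Squares mod 139: 65^1≡65, 65^2≡55, 65^4≡106, 65^8≡116, 65^16≡112
27 = 16 + 8 + 2 + 1, so 65^27 ≡ 112·116·55·65 ≡ 106 (mod 139)
Squares mod 139: 27^1≡27, 27^2≡34, 27^4≡44, 27^8≡129, 27^16≡100, 27^32≡131, 27^64≡64
99 = 64 + 32 + 2 + 1, so 27^99 ≡ 64·131·34·27 ≡ 82 (mod 139)
y^r · r^s ≡ 106·82 = 8692 ≡ 74 (mod 139)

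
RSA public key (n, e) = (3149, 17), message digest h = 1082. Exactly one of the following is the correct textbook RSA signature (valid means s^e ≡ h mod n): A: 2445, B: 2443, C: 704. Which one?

Candidate A: 2445^17 mod 3149 = 1082
  → matches h = 1082
Candidate B: 2443^17 mod 3149 = 798
Candidate C: 704^17 mod 3149 = 2067

A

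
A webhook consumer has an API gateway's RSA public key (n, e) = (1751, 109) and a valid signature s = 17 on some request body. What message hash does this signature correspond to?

578

s^2 ≡ 17^2 = 289
s^4 ≡ 289^2 = 83521 ≡ 1224
s^8 ≡ 1224^2 = 1498176 ≡ 1071
s^16 ≡ 1071^2 = 1147041 ≡ 136
s^32 ≡ 136^2 = 18496 ≡ 986
s^64 ≡ 986^2 = 972196 ≡ 391
109 = 64 + 32 + 8 + 4 + 1, so s^109 ≡ 391·986·1071·1224·17 ≡ 578 (mod 1751)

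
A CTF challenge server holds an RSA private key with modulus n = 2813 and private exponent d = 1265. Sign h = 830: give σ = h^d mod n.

2712

h^2 ≡ 830^2 = 688900 ≡ 2528
h^4 ≡ 2528^2 = 6390784 ≡ 2461
h^8 ≡ 2461^2 = 6056521 ≡ 132
h^16 ≡ 132^2 = 17424 ≡ 546
h^32 ≡ 546^2 = 298116 ≡ 2751
h^64 ≡ 2751^2 = 7568001 ≡ 1031
h^128 ≡ 1031^2 = 1062961 ≡ 2460
h^256 ≡ 2460^2 = 6051600 ≡ 837
h^512 ≡ 837^2 = 700569 ≡ 132
h^1024 ≡ 132^2 = 17424 ≡ 546
1265 = 1024 + 128 + 64 + 32 + 16 + 1, so h^1265 ≡ 546·2460·1031·2751·546·830 ≡ 2712 (mod 2813)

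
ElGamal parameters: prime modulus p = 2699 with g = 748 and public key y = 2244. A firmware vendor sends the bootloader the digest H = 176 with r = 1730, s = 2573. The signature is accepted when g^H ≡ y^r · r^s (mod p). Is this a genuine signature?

Left side g^H mod p:
748^2 = 559504 ≡ 811
748^4 ≡ 811^2 = 657721 ≡ 1864
748^8 ≡ 1864^2 = 3474496 ≡ 883
748^16 ≡ 883^2 = 779689 ≡ 2377
748^32 ≡ 2377^2 = 5650129 ≡ 1122
748^64 ≡ 1122^2 = 1258884 ≡ 1150
748^128 ≡ 1150^2 = 1322500 ≡ 2689
176 = 128 + 32 + 16, so 748^176 ≡ 2689·1122·2377 ≡ 1578 (mod 2699)
Right side y^r · r^s mod p:
2244^2 = 5035536 ≡ 1901
2244^4 ≡ 1901^2 = 3613801 ≡ 2539
2244^8 ≡ 2539^2 = 6446521 ≡ 1309
2244^16 ≡ 1309^2 = 1713481 ≡ 2315
2244^32 ≡ 2315^2 = 5359225 ≡ 1710
2244^64 ≡ 1710^2 = 2924100 ≡ 1083
2244^128 ≡ 1083^2 = 1172889 ≡ 1523
2244^256 ≡ 1523^2 = 2319529 ≡ 1088
2244^512 ≡ 1088^2 = 1183744 ≡ 1582
2244^1024 ≡ 1582^2 = 2502724 ≡ 751
1730 = 1024 + 512 + 128 + 64 + 2, so 2244^1730 ≡ 751·1582·1523·1083·1901 ≡ 292 (mod 2699)
1730^2 = 2992900 ≡ 2408
1730^4 ≡ 2408^2 = 5798464 ≡ 1012
1730^8 ≡ 1012^2 = 1024144 ≡ 1223
1730^16 ≡ 1223^2 = 1495729 ≡ 483
1730^32 ≡ 483^2 = 233289 ≡ 1175
1730^64 ≡ 1175^2 = 1380625 ≡ 1436
1730^128 ≡ 1436^2 = 2062096 ≡ 60
1730^256 ≡ 60^2 = 3600 ≡ 901
1730^512 ≡ 901^2 = 811801 ≡ 2101
1730^1024 ≡ 2101^2 = 4414201 ≡ 1336
1730^2048 ≡ 1336^2 = 1784896 ≡ 857
2573 = 2048 + 512 + 8 + 4 + 1, so 1730^2573 ≡ 857·2101·1223·1012·1730 ≡ 1056 (mod 2699)
292·1056 = 308352 ≡ 666 (mod 2699)
1578 ≠ 666, so verification fails.

forged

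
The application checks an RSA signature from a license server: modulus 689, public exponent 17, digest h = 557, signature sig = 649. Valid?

no

sig^2 ≡ 649^2 = 421201 ≡ 222
sig^4 ≡ 222^2 = 49284 ≡ 365
sig^8 ≡ 365^2 = 133225 ≡ 248
sig^16 ≡ 248^2 = 61504 ≡ 183
17 = 16 + 1, so sig^17 ≡ 183·649 ≡ 259 (mod 689)
sig^17 mod 689 = 259, but h = 557.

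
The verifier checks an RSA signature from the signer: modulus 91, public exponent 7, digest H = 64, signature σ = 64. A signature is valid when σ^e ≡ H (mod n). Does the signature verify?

σ^2 ≡ 64^2 = 4096 ≡ 1
σ^4 ≡ 1^2 = 1
7 = 4 + 2 + 1, so σ^7 ≡ 1·1·64 ≡ 64 (mod 91)
64 = H, so the signature checks out.

verifies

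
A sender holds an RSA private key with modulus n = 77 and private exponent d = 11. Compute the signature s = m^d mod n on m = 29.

m^11 mod 77 = 29

29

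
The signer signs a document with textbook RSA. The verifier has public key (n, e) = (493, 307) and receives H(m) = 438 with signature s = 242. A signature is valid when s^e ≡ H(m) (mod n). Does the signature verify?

s^2 ≡ 242^2 = 58564 ≡ 390
s^4 ≡ 390^2 = 152100 ≡ 256
s^8 ≡ 256^2 = 65536 ≡ 460
s^16 ≡ 460^2 = 211600 ≡ 103
s^32 ≡ 103^2 = 10609 ≡ 256
s^64 ≡ 256^2 = 65536 ≡ 460
s^128 ≡ 460^2 = 211600 ≡ 103
s^256 ≡ 103^2 = 10609 ≡ 256
307 = 256 + 32 + 16 + 2 + 1, so s^307 ≡ 256·256·103·390·242 ≡ 438 (mod 493)
Since 438 equals the digest 438, verification succeeds.

verifies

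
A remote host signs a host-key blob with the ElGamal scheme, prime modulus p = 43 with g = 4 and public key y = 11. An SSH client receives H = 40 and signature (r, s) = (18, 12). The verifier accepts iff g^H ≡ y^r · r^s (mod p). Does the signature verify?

does not verify

Left side g^H mod p:
4^2 = 16
4^4 ≡ 16^2 = 256 ≡ 41
4^8 ≡ 41^2 = 1681 ≡ 4
4^16 ≡ 4^2 = 16
4^32 ≡ 16^2 = 256 ≡ 41
40 = 32 + 8, so 4^40 ≡ 41·4 ≡ 35 (mod 43)
Right side y^r · r^s mod p:
11^2 = 121 ≡ 35
11^4 ≡ 35^2 = 1225 ≡ 21
11^8 ≡ 21^2 = 441 ≡ 11
11^16 ≡ 11^2 = 121 ≡ 35
18 = 16 + 2, so 11^18 ≡ 35·35 ≡ 21 (mod 43)
18^2 = 324 ≡ 23
18^4 ≡ 23^2 = 529 ≡ 13
18^8 ≡ 13^2 = 169 ≡ 40
12 = 8 + 4, so 18^12 ≡ 40·13 ≡ 4 (mod 43)
21·4 = 84 ≡ 41 (mod 43)
35 ≠ 41, so verification fails.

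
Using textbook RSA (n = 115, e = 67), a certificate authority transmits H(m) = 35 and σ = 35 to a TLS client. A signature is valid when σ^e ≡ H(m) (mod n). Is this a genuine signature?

σ^67 mod 115 = 35
35 = H(m), so the signature checks out.

genuine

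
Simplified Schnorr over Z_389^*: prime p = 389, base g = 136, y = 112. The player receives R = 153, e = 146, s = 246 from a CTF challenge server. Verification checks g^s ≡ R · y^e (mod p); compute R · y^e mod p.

308

Squares mod 389: 112^1≡112, 112^2≡96, 112^4≡269, 112^8≡7, 112^16≡49, 112^32≡67, 112^64≡210, 112^128≡143
146 = 128 + 16 + 2, so 112^146 ≡ 143·49·96 ≡ 91 (mod 389)
R · y^e ≡ 153·91 = 13923 ≡ 308 (mod 389)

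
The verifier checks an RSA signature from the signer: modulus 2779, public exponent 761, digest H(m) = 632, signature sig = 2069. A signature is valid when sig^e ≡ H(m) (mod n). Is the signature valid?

Squares mod 2779: sig^1≡2069, sig^2≡1101, sig^4≡557, sig^8≡1780, sig^16≡340, sig^32≡1661, sig^64≡2153, sig^128≡37, sig^256≡1369, sig^512≡1115
761 = 512 + 128 + 64 + 32 + 16 + 8 + 1, so sig^761 ≡ 1115·37·2153·1661·340·1780·2069 ≡ 632 (mod 2779)
sig^761 mod 2779 = 632 matches H(m).

valid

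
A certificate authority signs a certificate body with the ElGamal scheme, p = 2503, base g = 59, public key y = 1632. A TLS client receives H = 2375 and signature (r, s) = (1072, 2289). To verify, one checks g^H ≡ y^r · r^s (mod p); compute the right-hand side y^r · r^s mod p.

1812

Squares mod 2503: 1632^1≡1632, 1632^2≡232, 1632^4≡1261, 1632^8≡716, 1632^16≡2044, 1632^32≡429, 1632^64≡1322, 1632^128≡590, 1632^256≡183, 1632^512≡950, 1632^1024≡1420
1072 = 1024 + 32 + 16, so 1632^1072 ≡ 1420·429·2044 ≡ 1516 (mod 2503)
Squares mod 2503: 1072^1≡1072, 1072^2≡307, 1072^4≡1638, 1072^8≡2331, 1072^16≡2051, 1072^32≡1561, 1072^64≡1302, 1072^128≡673, 1072^256≡2389, 1072^512≡481, 1072^1024≡1085, 1072^2048≡815
2289 = 2048 + 128 + 64 + 32 + 16 + 1, so 1072^2289 ≡ 815·673·1302·1561·2051·1072 ≡ 1573 (mod 2503)
y^r · r^s ≡ 1516·1573 = 2384668 ≡ 1812 (mod 2503)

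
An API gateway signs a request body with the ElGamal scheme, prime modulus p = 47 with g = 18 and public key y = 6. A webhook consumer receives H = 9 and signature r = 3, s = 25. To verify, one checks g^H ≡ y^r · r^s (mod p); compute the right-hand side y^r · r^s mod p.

17

6^2 = 36
3 = 2 + 1, so 6^3 ≡ 36·6 ≡ 28 (mod 47)
3^2 = 9
3^4 ≡ 9^2 = 81 ≡ 34
3^8 ≡ 34^2 = 1156 ≡ 28
3^16 ≡ 28^2 = 784 ≡ 32
25 = 16 + 8 + 1, so 3^25 ≡ 32·28·3 ≡ 9 (mod 47)
y^r · r^s ≡ 28·9 = 252 ≡ 17 (mod 47)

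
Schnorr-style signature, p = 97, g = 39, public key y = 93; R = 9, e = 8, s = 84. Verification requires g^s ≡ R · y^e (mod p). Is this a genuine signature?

genuine

g^s mod p:
Squares mod 97: 39^1≡39, 39^2≡66, 39^4≡88, 39^8≡81, 39^16≡62, 39^32≡61, 39^64≡35
84 = 64 + 16 + 4, so 39^84 ≡ 35·62·88 ≡ 64 (mod 97)
R · y^e mod p:
Squares mod 97: 93^1≡93, 93^2≡16, 93^4≡62, 93^8≡61
93^8 ≡ 61 (mod 97)
9·61 = 549 ≡ 64 (mod 97)
64 ≡ 64 (mod 97); signature holds.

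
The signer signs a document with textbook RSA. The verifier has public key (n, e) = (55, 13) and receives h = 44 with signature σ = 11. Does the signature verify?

does not verify

σ^2 ≡ 11^2 = 121 ≡ 11
σ^4 ≡ 11^2 = 121 ≡ 11
σ^8 ≡ 11^2 = 121 ≡ 11
13 = 8 + 4 + 1, so σ^13 ≡ 11·11·11 ≡ 11 (mod 55)
11 ≠ 44, so verification fails.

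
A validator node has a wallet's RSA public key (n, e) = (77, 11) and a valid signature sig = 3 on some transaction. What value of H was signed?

47

sig^11 mod 77 = 47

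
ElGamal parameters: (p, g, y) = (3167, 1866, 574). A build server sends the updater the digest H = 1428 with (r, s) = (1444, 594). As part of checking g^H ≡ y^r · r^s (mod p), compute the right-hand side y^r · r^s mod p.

574^2 = 329476 ≡ 108
574^4 ≡ 108^2 = 11664 ≡ 2163
574^8 ≡ 2163^2 = 4678569 ≡ 910
574^16 ≡ 910^2 = 828100 ≡ 1513
574^32 ≡ 1513^2 = 2289169 ≡ 2595
574^64 ≡ 2595^2 = 6734025 ≡ 983
574^128 ≡ 983^2 = 966289 ≡ 354
574^256 ≡ 354^2 = 125316 ≡ 1803
574^512 ≡ 1803^2 = 3250809 ≡ 1467
574^1024 ≡ 1467^2 = 2152089 ≡ 1696
1444 = 1024 + 256 + 128 + 32 + 4, so 574^1444 ≡ 1696·1803·354·2595·2163 ≡ 393 (mod 3167)
1444^2 = 2085136 ≡ 1250
1444^4 ≡ 1250^2 = 1562500 ≡ 1169
1444^8 ≡ 1169^2 = 1366561 ≡ 1584
1444^16 ≡ 1584^2 = 2509056 ≡ 792
1444^32 ≡ 792^2 = 627264 ≡ 198
1444^64 ≡ 198^2 = 39204 ≡ 1200
1444^128 ≡ 1200^2 = 1440000 ≡ 2182
1444^256 ≡ 2182^2 = 4761124 ≡ 1123
1444^512 ≡ 1123^2 = 1261129 ≡ 663
594 = 512 + 64 + 16 + 2, so 1444^594 ≡ 663·1200·792·1250 ≡ 2832 (mod 3167)
y^r · r^s ≡ 393·2832 = 1112976 ≡ 1359 (mod 3167)

1359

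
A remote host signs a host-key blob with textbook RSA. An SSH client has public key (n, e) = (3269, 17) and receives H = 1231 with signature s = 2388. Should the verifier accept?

s^2 ≡ 2388^2 = 5702544 ≡ 1408
s^4 ≡ 1408^2 = 1982464 ≡ 1450
s^8 ≡ 1450^2 = 2102500 ≡ 533
s^16 ≡ 533^2 = 284089 ≡ 2955
17 = 16 + 1, so s^17 ≡ 2955·2388 ≡ 2038 (mod 3269)
2038 ≠ 1231, so verification fails.

reject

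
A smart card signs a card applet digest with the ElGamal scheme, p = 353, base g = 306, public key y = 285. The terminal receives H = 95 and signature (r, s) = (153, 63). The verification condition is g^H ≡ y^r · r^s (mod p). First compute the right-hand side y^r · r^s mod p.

285^2 = 81225 ≡ 35
285^4 ≡ 35^2 = 1225 ≡ 166
285^8 ≡ 166^2 = 27556 ≡ 22
285^16 ≡ 22^2 = 484 ≡ 131
285^32 ≡ 131^2 = 17161 ≡ 217
285^64 ≡ 217^2 = 47089 ≡ 140
285^128 ≡ 140^2 = 19600 ≡ 185
153 = 128 + 16 + 8 + 1, so 285^153 ≡ 185·131·22·285 ≡ 11 (mod 353)
153^2 = 23409 ≡ 111
153^4 ≡ 111^2 = 12321 ≡ 319
153^8 ≡ 319^2 = 101761 ≡ 97
153^16 ≡ 97^2 = 9409 ≡ 231
153^32 ≡ 231^2 = 53361 ≡ 58
63 = 32 + 16 + 8 + 4 + 2 + 1, so 153^63 ≡ 58·231·97·319·111·153 ≡ 315 (mod 353)
y^r · r^s ≡ 11·315 = 3465 ≡ 288 (mod 353)

288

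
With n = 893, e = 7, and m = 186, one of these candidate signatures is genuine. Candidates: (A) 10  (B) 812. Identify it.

Candidate A: Squares mod 893: 10^1≡10, 10^2≡100, 10^4≡177; 7 = 4 + 2 + 1, so 10^7 ≡ 177·100·10 ≡ 186 (mod 893)
  → matches m = 186
Candidate B: Squares mod 893: 812^1≡812, 812^2≡310, 812^4≡549; 7 = 4 + 2 + 1, so 812^7 ≡ 549·310·812 ≡ 744 (mod 893)

A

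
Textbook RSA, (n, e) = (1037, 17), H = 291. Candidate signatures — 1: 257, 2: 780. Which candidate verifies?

1

Candidate 1: 257^17 mod 1037 = 291
  → matches H = 291
Candidate 2: 780^17 mod 1037 = 746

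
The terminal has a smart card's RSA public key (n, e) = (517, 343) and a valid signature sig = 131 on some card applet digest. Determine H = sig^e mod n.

384

sig^2 ≡ 131^2 = 17161 ≡ 100
sig^4 ≡ 100^2 = 10000 ≡ 177
sig^8 ≡ 177^2 = 31329 ≡ 309
sig^16 ≡ 309^2 = 95481 ≡ 353
sig^32 ≡ 353^2 = 124609 ≡ 12
sig^64 ≡ 12^2 = 144
sig^128 ≡ 144^2 = 20736 ≡ 56
sig^256 ≡ 56^2 = 3136 ≡ 34
343 = 256 + 64 + 16 + 4 + 2 + 1, so sig^343 ≡ 34·144·353·177·100·131 ≡ 384 (mod 517)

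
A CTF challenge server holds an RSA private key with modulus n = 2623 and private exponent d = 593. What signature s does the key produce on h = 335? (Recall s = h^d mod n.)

2312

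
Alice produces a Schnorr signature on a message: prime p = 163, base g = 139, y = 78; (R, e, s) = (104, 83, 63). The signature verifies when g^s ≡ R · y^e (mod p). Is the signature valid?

g^s mod p:
139^2 = 19321 ≡ 87
139^4 ≡ 87^2 = 7569 ≡ 71
139^8 ≡ 71^2 = 5041 ≡ 151
139^16 ≡ 151^2 = 22801 ≡ 144
139^32 ≡ 144^2 = 20736 ≡ 35
63 = 32 + 16 + 8 + 4 + 2 + 1, so 139^63 ≡ 35·144·151·71·87·139 ≡ 78 (mod 163)
R · y^e mod p:
78^2 = 6084 ≡ 53
78^4 ≡ 53^2 = 2809 ≡ 38
78^8 ≡ 38^2 = 1444 ≡ 140
78^16 ≡ 140^2 = 19600 ≡ 40
78^32 ≡ 40^2 = 1600 ≡ 133
78^64 ≡ 133^2 = 17689 ≡ 85
83 = 64 + 16 + 2 + 1, so 78^83 ≡ 85·40·53·78 ≡ 110 (mod 163)
104·110 = 11440 ≡ 30 (mod 163)
78 ≠ 30; the check fails.

invalid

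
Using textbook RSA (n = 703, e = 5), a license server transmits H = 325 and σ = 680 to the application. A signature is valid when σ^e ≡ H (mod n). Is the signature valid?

valid

Squares mod 703: σ^1≡680, σ^2≡529, σ^4≡47
5 = 4 + 1, so σ^5 ≡ 47·680 ≡ 325 (mod 703)
Since 325 equals the digest 325, verification succeeds.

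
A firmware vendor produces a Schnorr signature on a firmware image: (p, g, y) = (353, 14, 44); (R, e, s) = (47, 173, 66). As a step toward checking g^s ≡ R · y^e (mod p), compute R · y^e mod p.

293

44^2 = 1936 ≡ 171
44^4 ≡ 171^2 = 29241 ≡ 295
44^8 ≡ 295^2 = 87025 ≡ 187
44^16 ≡ 187^2 = 34969 ≡ 22
44^32 ≡ 22^2 = 484 ≡ 131
44^64 ≡ 131^2 = 17161 ≡ 217
44^128 ≡ 217^2 = 47089 ≡ 140
173 = 128 + 32 + 8 + 4 + 1, so 44^173 ≡ 140·131·187·295·44 ≡ 194 (mod 353)
R · y^e ≡ 47·194 = 9118 ≡ 293 (mod 353)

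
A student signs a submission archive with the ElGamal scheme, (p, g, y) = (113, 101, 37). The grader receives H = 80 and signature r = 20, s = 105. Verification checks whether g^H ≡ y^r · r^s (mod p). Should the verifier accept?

reject

Left side g^H mod p:
101^80 mod 113 = 30
Right side y^r · r^s mod p:
37^20 mod 113 = 60
20^105 mod 113 = 78
60·78 = 4680 ≡ 47 (mod 113)
30 ≠ 47, so verification fails.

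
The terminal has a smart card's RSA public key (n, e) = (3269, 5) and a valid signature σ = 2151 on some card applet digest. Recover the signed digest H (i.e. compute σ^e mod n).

Squares mod 3269: σ^1≡2151, σ^2≡1166, σ^4≡2921
5 = 4 + 1, so σ^5 ≡ 2921·2151 ≡ 53 (mod 3269)

53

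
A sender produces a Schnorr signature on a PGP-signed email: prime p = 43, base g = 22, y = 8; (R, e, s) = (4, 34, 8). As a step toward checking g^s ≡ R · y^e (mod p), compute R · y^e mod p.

Squares mod 43: 8^1≡8, 8^2≡21, 8^4≡11, 8^8≡35, 8^16≡21, 8^32≡11
34 = 32 + 2, so 8^34 ≡ 11·21 ≡ 16 (mod 43)
R · y^e ≡ 4·16 = 64 ≡ 21 (mod 43)

21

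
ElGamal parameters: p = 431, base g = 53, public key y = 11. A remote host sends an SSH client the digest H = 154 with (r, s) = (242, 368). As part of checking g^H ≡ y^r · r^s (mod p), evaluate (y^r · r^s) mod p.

277

11^2 = 121
11^4 ≡ 121^2 = 14641 ≡ 418
11^8 ≡ 418^2 = 174724 ≡ 169
11^16 ≡ 169^2 = 28561 ≡ 115
11^32 ≡ 115^2 = 13225 ≡ 295
11^64 ≡ 295^2 = 87025 ≡ 394
11^128 ≡ 394^2 = 155236 ≡ 76
242 = 128 + 64 + 32 + 16 + 2, so 11^242 ≡ 76·394·295·115·121 ≡ 227 (mod 431)
242^2 = 58564 ≡ 379
242^4 ≡ 379^2 = 143641 ≡ 118
242^8 ≡ 118^2 = 13924 ≡ 132
242^16 ≡ 132^2 = 17424 ≡ 184
242^32 ≡ 184^2 = 33856 ≡ 238
242^64 ≡ 238^2 = 56644 ≡ 183
242^128 ≡ 183^2 = 33489 ≡ 302
242^256 ≡ 302^2 = 91204 ≡ 263
368 = 256 + 64 + 32 + 16, so 242^368 ≡ 263·183·238·184 ≡ 174 (mod 431)
y^r · r^s ≡ 227·174 = 39498 ≡ 277 (mod 431)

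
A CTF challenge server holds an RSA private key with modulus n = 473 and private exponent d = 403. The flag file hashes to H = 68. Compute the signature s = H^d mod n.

228

H^2 ≡ 68^2 = 4624 ≡ 367
H^4 ≡ 367^2 = 134689 ≡ 357
H^8 ≡ 357^2 = 127449 ≡ 212
H^16 ≡ 212^2 = 44944 ≡ 9
H^32 ≡ 9^2 = 81
H^64 ≡ 81^2 = 6561 ≡ 412
H^128 ≡ 412^2 = 169744 ≡ 410
H^256 ≡ 410^2 = 168100 ≡ 185
403 = 256 + 128 + 16 + 2 + 1, so H^403 ≡ 185·410·9·367·68 ≡ 228 (mod 473)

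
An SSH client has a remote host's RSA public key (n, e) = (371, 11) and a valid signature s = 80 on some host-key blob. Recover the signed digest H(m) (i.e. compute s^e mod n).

s^11 mod 371 = 145

145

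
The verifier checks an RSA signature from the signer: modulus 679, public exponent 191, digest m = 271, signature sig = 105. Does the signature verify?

sig^2 ≡ 105^2 = 11025 ≡ 161
sig^4 ≡ 161^2 = 25921 ≡ 119
sig^8 ≡ 119^2 = 14161 ≡ 581
sig^16 ≡ 581^2 = 337561 ≡ 98
sig^32 ≡ 98^2 = 9604 ≡ 98
sig^64 ≡ 98^2 = 9604 ≡ 98
sig^128 ≡ 98^2 = 9604 ≡ 98
191 = 128 + 32 + 16 + 8 + 4 + 2 + 1, so sig^191 ≡ 98·98·98·581·119·161·105 ≡ 182 (mod 679)
The recovered value 182 does not match the digest 271.

does not verify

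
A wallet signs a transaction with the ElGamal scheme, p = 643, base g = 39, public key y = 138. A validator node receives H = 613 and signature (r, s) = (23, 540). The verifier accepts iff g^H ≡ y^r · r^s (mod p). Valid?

Left side g^H mod p:
39^2 = 1521 ≡ 235
39^4 ≡ 235^2 = 55225 ≡ 570
39^8 ≡ 570^2 = 324900 ≡ 185
39^16 ≡ 185^2 = 34225 ≡ 146
39^32 ≡ 146^2 = 21316 ≡ 97
39^64 ≡ 97^2 = 9409 ≡ 407
39^128 ≡ 407^2 = 165649 ≡ 398
39^256 ≡ 398^2 = 158404 ≡ 226
39^512 ≡ 226^2 = 51076 ≡ 279
613 = 512 + 64 + 32 + 4 + 1, so 39^613 ≡ 279·407·97·570·39 ≡ 121 (mod 643)
Right side y^r · r^s mod p:
138^2 = 19044 ≡ 397
138^4 ≡ 397^2 = 157609 ≡ 74
138^8 ≡ 74^2 = 5476 ≡ 332
138^16 ≡ 332^2 = 110224 ≡ 271
23 = 16 + 4 + 2 + 1, so 138^23 ≡ 271·74·397·138 ≡ 419 (mod 643)
23^2 = 529
23^4 ≡ 529^2 = 279841 ≡ 136
23^8 ≡ 136^2 = 18496 ≡ 492
23^16 ≡ 492^2 = 242064 ≡ 296
23^32 ≡ 296^2 = 87616 ≡ 168
23^64 ≡ 168^2 = 28224 ≡ 575
23^128 ≡ 575^2 = 330625 ≡ 123
23^256 ≡ 123^2 = 15129 ≡ 340
23^512 ≡ 340^2 = 115600 ≡ 503
540 = 512 + 16 + 8 + 4, so 23^540 ≡ 503·296·492·136 ≡ 54 (mod 643)
419·54 = 22626 ≡ 121 (mod 643)
121 ≡ 121 (mod 643), so the signature is genuine.

yes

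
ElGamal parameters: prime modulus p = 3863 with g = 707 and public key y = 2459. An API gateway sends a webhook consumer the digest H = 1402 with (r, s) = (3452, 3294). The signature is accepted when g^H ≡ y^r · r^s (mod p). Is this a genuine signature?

Left side g^H mod p:
707^2 = 499849 ≡ 1522
707^4 ≡ 1522^2 = 2316484 ≡ 2547
707^8 ≡ 2547^2 = 6487209 ≡ 1232
707^16 ≡ 1232^2 = 1517824 ≡ 3528
707^32 ≡ 3528^2 = 12446784 ≡ 198
707^64 ≡ 198^2 = 39204 ≡ 574
707^128 ≡ 574^2 = 329476 ≡ 1121
707^256 ≡ 1121^2 = 1256641 ≡ 1166
707^512 ≡ 1166^2 = 1359556 ≡ 3643
707^1024 ≡ 3643^2 = 13271449 ≡ 2044
1402 = 1024 + 256 + 64 + 32 + 16 + 8 + 2, so 707^1402 ≡ 2044·1166·574·198·3528·1232·1522 ≡ 11 (mod 3863)
Right side y^r · r^s mod p:
2459^2 = 6046681 ≡ 1086
2459^4 ≡ 1086^2 = 1179396 ≡ 1181
2459^8 ≡ 1181^2 = 1394761 ≡ 218
2459^16 ≡ 218^2 = 47524 ≡ 1168
2459^32 ≡ 1168^2 = 1364224 ≡ 585
2459^64 ≡ 585^2 = 342225 ≡ 2281
2459^128 ≡ 2281^2 = 5202961 ≡ 3363
2459^256 ≡ 3363^2 = 11309769 ≡ 2768
2459^512 ≡ 2768^2 = 7661824 ≡ 1495
2459^1024 ≡ 1495^2 = 2235025 ≡ 2211
2459^2048 ≡ 2211^2 = 4888521 ≡ 1826
3452 = 2048 + 1024 + 256 + 64 + 32 + 16 + 8 + 4, so 2459^3452 ≡ 1826·2211·2768·2281·585·1168·218·1181 ≡ 3143 (mod 3863)
3452^2 = 11916304 ≡ 2812
3452^4 ≡ 2812^2 = 7907344 ≡ 3646
3452^8 ≡ 3646^2 = 13293316 ≡ 733
3452^16 ≡ 733^2 = 537289 ≡ 332
3452^32 ≡ 332^2 = 110224 ≡ 2060
3452^64 ≡ 2060^2 = 4243600 ≡ 2026
3452^128 ≡ 2026^2 = 4104676 ≡ 2170
3452^256 ≡ 2170^2 = 4708900 ≡ 3766
3452^512 ≡ 3766^2 = 14182756 ≡ 1683
3452^1024 ≡ 1683^2 = 2832489 ≡ 910
3452^2048 ≡ 910^2 = 828100 ≡ 1418
3294 = 2048 + 1024 + 128 + 64 + 16 + 8 + 4 + 2, so 3452^3294 ≡ 1418·910·2170·2026·332·733·3646·2812 ≡ 2130 (mod 3863)
3143·2130 = 6694590 ≡ 11 (mod 3863)
11 ≡ 11 (mod 3863), so the signature is genuine.

genuine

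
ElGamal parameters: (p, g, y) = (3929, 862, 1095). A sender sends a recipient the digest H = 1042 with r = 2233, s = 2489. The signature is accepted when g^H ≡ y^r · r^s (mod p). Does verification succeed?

fails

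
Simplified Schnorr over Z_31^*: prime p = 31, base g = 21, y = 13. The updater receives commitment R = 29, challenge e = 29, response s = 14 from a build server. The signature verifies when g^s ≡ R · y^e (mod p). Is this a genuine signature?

forged

g^s mod p:
21^2 = 441 ≡ 7
21^4 ≡ 7^2 = 49 ≡ 18
21^8 ≡ 18^2 = 324 ≡ 14
14 = 8 + 4 + 2, so 21^14 ≡ 14·18·7 ≡ 28 (mod 31)
R · y^e mod p:
13^2 = 169 ≡ 14
13^4 ≡ 14^2 = 196 ≡ 10
13^8 ≡ 10^2 = 100 ≡ 7
13^16 ≡ 7^2 = 49 ≡ 18
29 = 16 + 8 + 4 + 1, so 13^29 ≡ 18·7·10·13 ≡ 12 (mod 31)
29·12 = 348 ≡ 7 (mod 31)
28 ≠ 7; the check fails.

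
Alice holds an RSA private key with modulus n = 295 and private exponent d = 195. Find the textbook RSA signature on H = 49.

4

H^195 mod 295 = 4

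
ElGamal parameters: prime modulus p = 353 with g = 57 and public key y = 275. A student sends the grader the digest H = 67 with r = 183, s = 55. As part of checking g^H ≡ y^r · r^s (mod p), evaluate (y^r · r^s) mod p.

110

275^2 = 75625 ≡ 83
275^4 ≡ 83^2 = 6889 ≡ 182
275^8 ≡ 182^2 = 33124 ≡ 295
275^16 ≡ 295^2 = 87025 ≡ 187
275^32 ≡ 187^2 = 34969 ≡ 22
275^64 ≡ 22^2 = 484 ≡ 131
275^128 ≡ 131^2 = 17161 ≡ 217
183 = 128 + 32 + 16 + 4 + 2 + 1, so 275^183 ≡ 217·22·187·182·83·275 ≡ 46 (mod 353)
183^2 = 33489 ≡ 307
183^4 ≡ 307^2 = 94249 ≡ 351
183^8 ≡ 351^2 = 123201 ≡ 4
183^16 ≡ 4^2 = 16
183^32 ≡ 16^2 = 256
55 = 32 + 16 + 4 + 2 + 1, so 183^55 ≡ 256·16·351·307·183 ≡ 294 (mod 353)
y^r · r^s ≡ 46·294 = 13524 ≡ 110 (mod 353)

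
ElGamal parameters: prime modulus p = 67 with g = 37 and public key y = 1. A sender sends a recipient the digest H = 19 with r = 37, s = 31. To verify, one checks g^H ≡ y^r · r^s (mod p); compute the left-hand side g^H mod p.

37^2 = 1369 ≡ 29
37^4 ≡ 29^2 = 841 ≡ 37
37^8 ≡ 37^2 = 1369 ≡ 29
37^16 ≡ 29^2 = 841 ≡ 37
19 = 16 + 2 + 1, so 37^19 ≡ 37·29·37 ≡ 37 (mod 67)

37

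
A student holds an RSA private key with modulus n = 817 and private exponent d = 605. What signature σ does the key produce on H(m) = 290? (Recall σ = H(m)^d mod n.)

690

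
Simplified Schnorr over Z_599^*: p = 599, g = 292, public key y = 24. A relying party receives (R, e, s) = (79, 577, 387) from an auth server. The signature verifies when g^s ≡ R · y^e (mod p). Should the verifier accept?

accept

g^s mod p:
292^2 = 85264 ≡ 206
292^4 ≡ 206^2 = 42436 ≡ 506
292^8 ≡ 506^2 = 256036 ≡ 263
292^16 ≡ 263^2 = 69169 ≡ 284
292^32 ≡ 284^2 = 80656 ≡ 390
292^64 ≡ 390^2 = 152100 ≡ 553
292^128 ≡ 553^2 = 305809 ≡ 319
292^256 ≡ 319^2 = 101761 ≡ 530
387 = 256 + 128 + 2 + 1, so 292^387 ≡ 530·319·206·292 ≡ 567 (mod 599)
R · y^e mod p:
24^2 = 576
24^4 ≡ 576^2 = 331776 ≡ 529
24^8 ≡ 529^2 = 279841 ≡ 108
24^16 ≡ 108^2 = 11664 ≡ 283
24^32 ≡ 283^2 = 80089 ≡ 422
24^64 ≡ 422^2 = 178084 ≡ 181
24^128 ≡ 181^2 = 32761 ≡ 415
24^256 ≡ 415^2 = 172225 ≡ 312
24^512 ≡ 312^2 = 97344 ≡ 306
577 = 512 + 64 + 1, so 24^577 ≡ 306·181·24 ≡ 83 (mod 599)
79·83 = 6557 ≡ 567 (mod 599)
567 ≡ 567 (mod 599); signature holds.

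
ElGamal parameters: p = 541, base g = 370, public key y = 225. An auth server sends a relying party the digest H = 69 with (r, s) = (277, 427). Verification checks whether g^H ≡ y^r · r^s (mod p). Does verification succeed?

Left side g^H mod p:
370^69 mod 541 = 198
Right side y^r · r^s mod p:
225^277 mod 541 = 352
277^427 mod 541 = 102
352·102 = 35904 ≡ 198 (mod 541)
198 ≡ 198 (mod 541), so the signature is genuine.

passes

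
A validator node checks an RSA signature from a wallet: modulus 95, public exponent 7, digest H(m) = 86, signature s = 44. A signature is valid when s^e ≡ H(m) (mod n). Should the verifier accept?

s^2 ≡ 44^2 = 1936 ≡ 36
s^4 ≡ 36^2 = 1296 ≡ 61
7 = 4 + 2 + 1, so s^7 ≡ 61·36·44 ≡ 9 (mod 95)
9 ≠ 86, so verification fails.

reject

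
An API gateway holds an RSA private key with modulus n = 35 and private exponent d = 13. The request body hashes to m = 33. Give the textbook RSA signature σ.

33

m^2 ≡ 33^2 = 1089 ≡ 4
m^4 ≡ 4^2 = 16
m^8 ≡ 16^2 = 256 ≡ 11
13 = 8 + 4 + 1, so m^13 ≡ 11·16·33 ≡ 33 (mod 35)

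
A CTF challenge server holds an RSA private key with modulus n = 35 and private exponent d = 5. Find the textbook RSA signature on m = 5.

m^2 ≡ 5^2 = 25
m^4 ≡ 25^2 = 625 ≡ 30
5 = 4 + 1, so m^5 ≡ 30·5 ≡ 10 (mod 35)

10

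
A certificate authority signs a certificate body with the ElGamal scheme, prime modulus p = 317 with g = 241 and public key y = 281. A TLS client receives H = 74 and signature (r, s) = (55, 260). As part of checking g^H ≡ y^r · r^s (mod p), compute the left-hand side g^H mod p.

Squares mod 317: 241^1≡241, 241^2≡70, 241^4≡145, 241^8≡103, 241^16≡148, 241^32≡31, 241^64≡10
74 = 64 + 8 + 2, so 241^74 ≡ 10·103·70 ≡ 141 (mod 317)

141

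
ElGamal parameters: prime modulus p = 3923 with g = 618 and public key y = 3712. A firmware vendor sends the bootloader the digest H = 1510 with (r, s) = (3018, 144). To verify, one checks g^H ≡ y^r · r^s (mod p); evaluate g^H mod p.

1391

618^2 = 381924 ≡ 1393
618^4 ≡ 1393^2 = 1940449 ≡ 2487
618^8 ≡ 2487^2 = 6185169 ≡ 2521
618^16 ≡ 2521^2 = 6355441 ≡ 181
618^32 ≡ 181^2 = 32761 ≡ 1377
618^64 ≡ 1377^2 = 1896129 ≡ 1320
618^128 ≡ 1320^2 = 1742400 ≡ 588
618^256 ≡ 588^2 = 345744 ≡ 520
618^512 ≡ 520^2 = 270400 ≡ 3636
618^1024 ≡ 3636^2 = 13220496 ≡ 3909
1510 = 1024 + 256 + 128 + 64 + 32 + 4 + 2, so 618^1510 ≡ 3909·520·588·1320·1377·2487·1393 ≡ 1391 (mod 3923)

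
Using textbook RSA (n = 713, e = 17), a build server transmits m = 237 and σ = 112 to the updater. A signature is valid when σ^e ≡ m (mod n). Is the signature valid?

valid

σ^2 ≡ 112^2 = 12544 ≡ 423
σ^4 ≡ 423^2 = 178929 ≡ 679
σ^8 ≡ 679^2 = 461041 ≡ 443
σ^16 ≡ 443^2 = 196249 ≡ 174
17 = 16 + 1, so σ^17 ≡ 174·112 ≡ 237 (mod 713)
σ^17 mod 713 = 237 matches m.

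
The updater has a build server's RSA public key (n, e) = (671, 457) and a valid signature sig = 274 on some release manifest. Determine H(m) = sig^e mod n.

417

sig^2 ≡ 274^2 = 75076 ≡ 595
sig^4 ≡ 595^2 = 354025 ≡ 408
sig^8 ≡ 408^2 = 166464 ≡ 56
sig^16 ≡ 56^2 = 3136 ≡ 452
sig^32 ≡ 452^2 = 204304 ≡ 320
sig^64 ≡ 320^2 = 102400 ≡ 408
sig^128 ≡ 408^2 = 166464 ≡ 56
sig^256 ≡ 56^2 = 3136 ≡ 452
457 = 256 + 128 + 64 + 8 + 1, so sig^457 ≡ 452·56·408·56·274 ≡ 417 (mod 671)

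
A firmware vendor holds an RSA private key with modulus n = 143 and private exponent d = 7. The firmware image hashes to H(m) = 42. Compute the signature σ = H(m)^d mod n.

81

(H(m))^2 ≡ 42^2 = 1764 ≡ 48
(H(m))^4 ≡ 48^2 = 2304 ≡ 16
7 = 4 + 2 + 1, so (H(m))^7 ≡ 16·48·42 ≡ 81 (mod 143)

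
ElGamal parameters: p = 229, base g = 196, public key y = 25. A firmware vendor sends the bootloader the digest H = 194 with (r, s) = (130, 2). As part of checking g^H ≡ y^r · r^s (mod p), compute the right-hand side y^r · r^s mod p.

9

25^2 = 625 ≡ 167
25^4 ≡ 167^2 = 27889 ≡ 180
25^8 ≡ 180^2 = 32400 ≡ 111
25^16 ≡ 111^2 = 12321 ≡ 184
25^32 ≡ 184^2 = 33856 ≡ 193
25^64 ≡ 193^2 = 37249 ≡ 151
25^128 ≡ 151^2 = 22801 ≡ 130
130 = 128 + 2, so 25^130 ≡ 130·167 ≡ 184 (mod 229)
130^2 = 16900 ≡ 183
y^r · r^s ≡ 184·183 = 33672 ≡ 9 (mod 229)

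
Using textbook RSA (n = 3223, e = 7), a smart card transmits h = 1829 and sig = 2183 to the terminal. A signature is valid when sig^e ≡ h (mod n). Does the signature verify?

verifies

Squares mod 3223: sig^1≡2183, sig^2≡1895, sig^4≡603
7 = 4 + 2 + 1, so sig^7 ≡ 603·1895·2183 ≡ 1829 (mod 3223)
Since 1829 equals the digest 1829, verification succeeds.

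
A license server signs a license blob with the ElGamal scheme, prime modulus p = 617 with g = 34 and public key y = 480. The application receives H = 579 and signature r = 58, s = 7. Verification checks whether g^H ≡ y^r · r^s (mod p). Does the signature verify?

does not verify

Left side g^H mod p:
Squares mod 617: 34^1≡34, 34^2≡539, 34^4≡531, 34^8≡609, 34^16≡64, 34^32≡394, 34^64≡369, 34^128≡421, 34^256≡162, 34^512≡330
579 = 512 + 64 + 2 + 1, so 34^579 ≡ 330·369·539·34 ≡ 58 (mod 617)
Right side y^r · r^s mod p:
Squares mod 617: 480^1≡480, 480^2≡259, 480^4≡445, 480^8≡585, 480^16≡407, 480^32≡293
58 = 32 + 16 + 8 + 2, so 480^58 ≡ 293·407·585·259 ≡ 268 (mod 617)
Squares mod 617: 58^1≡58, 58^2≡279, 58^4≡99
7 = 4 + 2 + 1, so 58^7 ≡ 99·279·58 ≡ 286 (mod 617)
268·286 = 76648 ≡ 140 (mod 617)
58 ≠ 140, so verification fails.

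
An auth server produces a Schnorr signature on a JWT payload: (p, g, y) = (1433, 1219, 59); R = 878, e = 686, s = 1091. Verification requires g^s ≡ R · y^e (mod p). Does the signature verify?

does not verify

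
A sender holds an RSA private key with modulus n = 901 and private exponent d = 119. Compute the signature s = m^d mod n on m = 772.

Squares mod 901: m^1≡772, m^2≡423, m^4≡531, m^8≡849, m^16≡1, m^32≡1, m^64≡1
119 = 64 + 32 + 16 + 4 + 2 + 1, so m^119 ≡ 1·1·1·531·423·772 ≡ 182 (mod 901)

182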